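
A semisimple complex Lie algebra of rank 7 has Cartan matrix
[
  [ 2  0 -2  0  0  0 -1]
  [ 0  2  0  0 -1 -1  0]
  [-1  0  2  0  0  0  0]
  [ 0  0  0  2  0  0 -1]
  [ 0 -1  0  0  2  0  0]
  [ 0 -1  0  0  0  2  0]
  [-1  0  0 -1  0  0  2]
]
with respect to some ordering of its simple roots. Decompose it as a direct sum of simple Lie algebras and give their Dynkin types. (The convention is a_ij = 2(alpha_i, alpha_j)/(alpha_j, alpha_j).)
type A_3 ⊕ type B_4

The diagram associated to this matrix has two connected components: the simple roots {alpha_2, alpha_5, alpha_6} form a chain of 3 nodes with single edges (A_3), and {alpha_1, alpha_3, alpha_4, alpha_7} form a chain of 4 nodes with a double edge at one end; the terminal node there is the unique short simple root (B_4). A semisimple Lie algebra decomposes uniquely as the direct sum of simple ideals, one per connected component of its Dynkin diagram, so g ≅ A_3 ⊕ B_4 (dimension 15 + 36 = 51).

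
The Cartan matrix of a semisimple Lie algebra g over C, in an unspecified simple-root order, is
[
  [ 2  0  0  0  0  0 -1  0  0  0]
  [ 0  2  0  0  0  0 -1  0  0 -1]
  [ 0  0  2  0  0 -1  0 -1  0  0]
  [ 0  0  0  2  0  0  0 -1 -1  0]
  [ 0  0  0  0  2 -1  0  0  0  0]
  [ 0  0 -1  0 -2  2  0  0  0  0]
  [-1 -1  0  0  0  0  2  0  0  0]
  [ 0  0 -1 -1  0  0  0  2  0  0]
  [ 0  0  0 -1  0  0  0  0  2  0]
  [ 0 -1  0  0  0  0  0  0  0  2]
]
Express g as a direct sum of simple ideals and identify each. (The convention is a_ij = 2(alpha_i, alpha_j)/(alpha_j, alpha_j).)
A4 ⊕ B6

The diagram associated to this matrix has two connected components: the simple roots {alpha_1, alpha_2, alpha_7, alpha_10} form a chain of 4 nodes with single edges (A_4), and {alpha_3, alpha_4, alpha_5, alpha_6, alpha_8, alpha_9} form a chain of 6 nodes with a double edge at one end; the terminal node there is the unique short simple root (B_6). A semisimple Lie algebra decomposes uniquely as the direct sum of simple ideals, one per connected component of its Dynkin diagram, so g ≅ A_4 ⊕ B_6 (dimension 24 + 78 = 102).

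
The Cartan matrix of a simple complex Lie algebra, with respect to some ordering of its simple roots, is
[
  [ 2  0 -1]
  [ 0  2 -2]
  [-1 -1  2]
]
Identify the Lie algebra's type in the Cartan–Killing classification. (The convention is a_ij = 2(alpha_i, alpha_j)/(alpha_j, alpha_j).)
The matrix has rank 3 with 2's on the diagonal. Reading the off-diagonal entries as Dynkin edges (a single edge where a_ij = a_ji = -1; a double or triple edge where a_ij * a_ji = 2 or 3), the diagram is a chain of 3 nodes with a double edge at one end; the terminal node there is the unique long simple root (C_3). One simple-root ordering that puts it in standard form is (alpha_1, alpha_3, alpha_2). So the algebra is type C_3, i.e. sp(6).

C3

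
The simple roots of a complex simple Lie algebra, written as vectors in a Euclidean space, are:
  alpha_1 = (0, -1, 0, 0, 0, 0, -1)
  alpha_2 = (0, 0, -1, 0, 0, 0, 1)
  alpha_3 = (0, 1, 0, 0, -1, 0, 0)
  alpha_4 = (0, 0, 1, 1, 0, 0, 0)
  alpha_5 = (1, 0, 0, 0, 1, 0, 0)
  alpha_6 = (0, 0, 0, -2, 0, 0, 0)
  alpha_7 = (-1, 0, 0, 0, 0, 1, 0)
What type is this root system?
type C_7

Compute the Cartan integers a_ij = 2(alpha_i, alpha_j)/(alpha_j, alpha_j); the resulting 7x7 Cartan matrix is
[[2, -1, -1, 0, 0, 0, 0], [-1, 2, 0, -1, 0, 0, 0], [-1, 0, 2, 0, -1, 0, 0], [0, -1, 0, 2, 0, -1, 0], [0, 0, -1, 0, 2, 0, -1], [0, 0, 0, -2, 0, 2, 0], [0, 0, 0, 0, -1, 0, 2]].
The roots have two lengths (squared-length ratio 2:1); the short ones are alpha_{1,2,3,4,5,7}. The associated Dynkin diagram is a chain of 7 nodes with a double edge at one end; the terminal node there is the unique long simple root (C_7), so the type is C_7 (the algebra sp(14)).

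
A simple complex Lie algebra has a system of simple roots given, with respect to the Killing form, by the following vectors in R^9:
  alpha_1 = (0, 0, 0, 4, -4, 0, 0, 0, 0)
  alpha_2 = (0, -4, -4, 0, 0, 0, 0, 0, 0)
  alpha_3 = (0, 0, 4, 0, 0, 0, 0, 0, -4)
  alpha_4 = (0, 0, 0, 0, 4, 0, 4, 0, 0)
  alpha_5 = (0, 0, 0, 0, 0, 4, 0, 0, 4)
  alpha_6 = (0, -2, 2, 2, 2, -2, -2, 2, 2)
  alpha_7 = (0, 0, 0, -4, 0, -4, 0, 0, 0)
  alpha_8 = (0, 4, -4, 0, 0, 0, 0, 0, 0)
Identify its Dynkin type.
type E_8

Compute the Cartan integers a_ij = 2(alpha_i, alpha_j)/(alpha_j, alpha_j); the resulting 8x8 Cartan matrix is
[[2, 0, 0, -1, 0, 0, -1, 0], [0, 2, -1, 0, 0, 0, 0, 0], [0, -1, 2, 0, -1, 0, 0, -1], [-1, 0, 0, 2, 0, 0, 0, 0], [0, 0, -1, 0, 2, 0, -1, 0], [0, 0, 0, 0, 0, 2, 0, -1], [-1, 0, 0, 0, -1, 0, 2, 0], [0, 0, -1, 0, 0, -1, 0, 2]].
All simple roots have the same length, so the diagram is simply laced. The associated Dynkin diagram is a chain of 7 nodes with one extra node attached to the third node from one end (E_8), so the type is E_8.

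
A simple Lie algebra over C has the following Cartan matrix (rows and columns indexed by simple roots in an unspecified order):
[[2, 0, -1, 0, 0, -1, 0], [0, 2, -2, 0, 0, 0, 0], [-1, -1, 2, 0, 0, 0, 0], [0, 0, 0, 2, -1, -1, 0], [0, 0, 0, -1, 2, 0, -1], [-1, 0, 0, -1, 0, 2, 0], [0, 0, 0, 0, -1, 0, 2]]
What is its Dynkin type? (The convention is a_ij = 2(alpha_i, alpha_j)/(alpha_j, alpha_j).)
The matrix has rank 7 with 2's on the diagonal. Reading the off-diagonal entries as Dynkin edges (a single edge where a_ij = a_ji = -1; a double or triple edge where a_ij * a_ji = 2 or 3), the diagram is a chain of 7 nodes with a double edge at one end; the terminal node there is the unique long simple root (C_7). One simple-root ordering that puts it in standard form is (alpha_7, alpha_5, alpha_4, alpha_6, alpha_1, alpha_3, alpha_2). So the algebra is type C_7, i.e. sp(14).

C_7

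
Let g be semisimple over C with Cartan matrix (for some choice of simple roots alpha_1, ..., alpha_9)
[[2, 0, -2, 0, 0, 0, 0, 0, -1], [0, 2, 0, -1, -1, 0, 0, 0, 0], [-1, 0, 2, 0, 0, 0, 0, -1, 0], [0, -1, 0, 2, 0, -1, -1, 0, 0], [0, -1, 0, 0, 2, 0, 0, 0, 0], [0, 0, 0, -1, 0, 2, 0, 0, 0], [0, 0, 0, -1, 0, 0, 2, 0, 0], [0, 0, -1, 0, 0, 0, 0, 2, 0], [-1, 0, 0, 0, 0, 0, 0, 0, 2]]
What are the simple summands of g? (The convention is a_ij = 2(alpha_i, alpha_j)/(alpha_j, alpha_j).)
type D_5 + type F_4

The diagram associated to this matrix has two connected components: the simple roots {alpha_2, alpha_4, alpha_5, alpha_6, alpha_7} form a chain of 3 nodes with a fork of two nodes at one end (D_5), and {alpha_1, alpha_3, alpha_8, alpha_9} form a chain of 4 nodes with a double edge between the middle two (F_4). A semisimple Lie algebra decomposes uniquely as the direct sum of simple ideals, one per connected component of its Dynkin diagram, so g ≅ D_5 ⊕ F_4 (dimension 45 + 52 = 97).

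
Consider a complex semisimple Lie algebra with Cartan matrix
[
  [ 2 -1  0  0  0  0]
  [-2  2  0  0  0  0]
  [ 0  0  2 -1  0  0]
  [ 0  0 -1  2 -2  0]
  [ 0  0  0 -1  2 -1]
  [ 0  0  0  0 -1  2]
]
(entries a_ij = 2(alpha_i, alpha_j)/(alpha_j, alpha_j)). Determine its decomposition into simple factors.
B2 ⊕ F4

The diagram associated to this matrix has two connected components: the simple roots {alpha_1, alpha_2} form a chain of 2 nodes with a double edge at one end; the terminal node there is the unique short simple root (B_2), and {alpha_3, alpha_4, alpha_5, alpha_6} form a chain of 4 nodes with a double edge between the middle two (F_4). A semisimple Lie algebra decomposes uniquely as the direct sum of simple ideals, one per connected component of its Dynkin diagram, so g ≅ B_2 ⊕ F_4 (dimension 10 + 52 = 62).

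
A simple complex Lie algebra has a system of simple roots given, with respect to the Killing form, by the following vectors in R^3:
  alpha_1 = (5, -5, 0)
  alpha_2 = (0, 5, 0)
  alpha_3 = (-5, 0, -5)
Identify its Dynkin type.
Compute the Cartan integers a_ij = 2(alpha_i, alpha_j)/(alpha_j, alpha_j); the resulting 3x3 Cartan matrix is
[[2, -2, -1], [-1, 2, 0], [-1, 0, 2]].
The roots have two lengths (squared-length ratio 2:1); the short ones are alpha_{2}. The associated Dynkin diagram is a chain of 3 nodes with a double edge at one end; the terminal node there is the unique short simple root (B_3), so the type is B_3 (the algebra so(7)).

B3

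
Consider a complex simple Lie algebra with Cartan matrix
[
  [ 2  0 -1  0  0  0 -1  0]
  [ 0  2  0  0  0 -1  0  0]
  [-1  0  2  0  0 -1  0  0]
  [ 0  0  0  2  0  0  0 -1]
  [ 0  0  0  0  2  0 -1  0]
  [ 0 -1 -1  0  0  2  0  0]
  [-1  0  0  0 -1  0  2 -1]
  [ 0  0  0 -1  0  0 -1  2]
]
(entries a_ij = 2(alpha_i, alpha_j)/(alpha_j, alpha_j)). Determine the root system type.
type E_8

The matrix has rank 8 with 2's on the diagonal. Reading the off-diagonal entries as Dynkin edges (a single edge where a_ij = a_ji = -1; a double or triple edge where a_ij * a_ji = 2 or 3), the diagram is a chain of 7 nodes with one extra node attached to the third node from one end (E_8). One simple-root ordering that puts it in standard form is (alpha_4, alpha_5, alpha_8, alpha_7, alpha_1, alpha_3, alpha_6, alpha_2). So the algebra is type E_8.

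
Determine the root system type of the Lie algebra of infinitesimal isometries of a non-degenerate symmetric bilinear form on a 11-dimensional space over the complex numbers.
type B_5

This is so(11) with 11 odd, which has dimension 11(11-1)/2 = 55 and rank (11-1)/2 = 5. In the classification of classical Lie algebras, the orthogonal algebra so(2n+1) in an odd number of variables has type B_n; here n = 5, so the Dynkin diagram is a chain of 5 nodes with a double edge at one end; the terminal node there is the unique short simple root (B_5). Hence the type is B_5.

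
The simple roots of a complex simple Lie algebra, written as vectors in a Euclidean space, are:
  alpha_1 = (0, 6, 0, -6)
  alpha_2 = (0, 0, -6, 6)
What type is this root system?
Compute the Cartan integers a_ij = 2(alpha_i, alpha_j)/(alpha_j, alpha_j); the resulting 2x2 Cartan matrix is
[[2, -1], [-1, 2]].
All simple roots have the same length, so the diagram is simply laced. The associated Dynkin diagram is a chain of 2 nodes with single edges (A_2), so the type is A_2 (the algebra sl(3)).

type A_2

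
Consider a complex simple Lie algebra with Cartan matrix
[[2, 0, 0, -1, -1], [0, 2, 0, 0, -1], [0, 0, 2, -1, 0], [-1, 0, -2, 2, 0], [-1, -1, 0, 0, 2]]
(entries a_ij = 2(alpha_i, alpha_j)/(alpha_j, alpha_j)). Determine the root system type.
type B_5

The matrix has rank 5 with 2's on the diagonal. Reading the off-diagonal entries as Dynkin edges (a single edge where a_ij = a_ji = -1; a double or triple edge where a_ij * a_ji = 2 or 3), the diagram is a chain of 5 nodes with a double edge at one end; the terminal node there is the unique short simple root (B_5). One simple-root ordering that puts it in standard form is (alpha_2, alpha_5, alpha_1, alpha_4, alpha_3). So the algebra is type B_5, i.e. so(11).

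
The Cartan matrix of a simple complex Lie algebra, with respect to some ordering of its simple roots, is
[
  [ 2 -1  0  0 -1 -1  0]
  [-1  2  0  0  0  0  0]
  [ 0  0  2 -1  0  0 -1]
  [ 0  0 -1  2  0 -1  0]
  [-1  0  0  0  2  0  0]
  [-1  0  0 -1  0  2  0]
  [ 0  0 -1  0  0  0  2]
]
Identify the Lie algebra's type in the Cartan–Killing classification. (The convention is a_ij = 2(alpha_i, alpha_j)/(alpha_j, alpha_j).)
The matrix has rank 7 with 2's on the diagonal. Reading the off-diagonal entries as Dynkin edges (a single edge where a_ij = a_ji = -1; a double or triple edge where a_ij * a_ji = 2 or 3), the diagram is a chain of 5 nodes with a fork of two nodes at one end (D_7). One simple-root ordering that puts it in standard form is (alpha_7, alpha_3, alpha_4, alpha_6, alpha_1, alpha_5, alpha_2). So the algebra is type D_7, i.e. so(14).

D_7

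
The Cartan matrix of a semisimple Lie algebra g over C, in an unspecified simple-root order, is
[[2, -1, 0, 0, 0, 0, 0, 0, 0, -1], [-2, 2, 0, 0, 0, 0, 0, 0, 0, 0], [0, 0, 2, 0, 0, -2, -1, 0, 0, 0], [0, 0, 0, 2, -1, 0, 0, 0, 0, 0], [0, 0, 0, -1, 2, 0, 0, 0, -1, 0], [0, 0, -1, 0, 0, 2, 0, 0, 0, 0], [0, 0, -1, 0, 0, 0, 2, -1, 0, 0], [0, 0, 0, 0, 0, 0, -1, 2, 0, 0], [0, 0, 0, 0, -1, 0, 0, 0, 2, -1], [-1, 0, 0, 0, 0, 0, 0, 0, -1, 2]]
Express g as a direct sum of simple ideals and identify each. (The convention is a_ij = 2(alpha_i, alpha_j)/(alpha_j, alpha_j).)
The diagram associated to this matrix has two connected components: the simple roots {alpha_3, alpha_6, alpha_7, alpha_8} form a chain of 4 nodes with a double edge at one end; the terminal node there is the unique short simple root (B_4), and {alpha_1, alpha_2, alpha_4, alpha_5, alpha_9, alpha_10} form a chain of 6 nodes with a double edge at one end; the terminal node there is the unique long simple root (C_6). A semisimple Lie algebra decomposes uniquely as the direct sum of simple ideals, one per connected component of its Dynkin diagram, so g ≅ B_4 ⊕ C_6 (dimension 36 + 78 = 114).

B_4 (so(9)) + C_6 (sp(12))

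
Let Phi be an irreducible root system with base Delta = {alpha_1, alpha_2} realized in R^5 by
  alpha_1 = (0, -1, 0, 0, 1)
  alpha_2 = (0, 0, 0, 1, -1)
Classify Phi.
Compute the Cartan integers a_ij = 2(alpha_i, alpha_j)/(alpha_j, alpha_j); the resulting 2x2 Cartan matrix is
[[2, -1], [-1, 2]].
All simple roots have the same length, so the diagram is simply laced. The associated Dynkin diagram is a chain of 2 nodes with single edges (A_2), so the type is A_2 (the algebra sl(3)).

type A_2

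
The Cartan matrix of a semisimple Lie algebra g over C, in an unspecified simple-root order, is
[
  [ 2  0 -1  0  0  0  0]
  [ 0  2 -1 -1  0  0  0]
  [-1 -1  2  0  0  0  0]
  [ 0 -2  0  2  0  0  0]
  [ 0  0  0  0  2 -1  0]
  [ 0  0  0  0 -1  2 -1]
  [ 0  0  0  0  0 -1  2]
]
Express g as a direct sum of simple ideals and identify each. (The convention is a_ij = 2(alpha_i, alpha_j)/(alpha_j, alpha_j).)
The diagram associated to this matrix has two connected components: the simple roots {alpha_5, alpha_6, alpha_7} form a chain of 3 nodes with single edges (A_3), and {alpha_1, alpha_2, alpha_3, alpha_4} form a chain of 4 nodes with a double edge at one end; the terminal node there is the unique long simple root (C_4). A semisimple Lie algebra decomposes uniquely as the direct sum of simple ideals, one per connected component of its Dynkin diagram, so g ≅ A_3 ⊕ C_4 (dimension 15 + 36 = 51).

A_3 + C_4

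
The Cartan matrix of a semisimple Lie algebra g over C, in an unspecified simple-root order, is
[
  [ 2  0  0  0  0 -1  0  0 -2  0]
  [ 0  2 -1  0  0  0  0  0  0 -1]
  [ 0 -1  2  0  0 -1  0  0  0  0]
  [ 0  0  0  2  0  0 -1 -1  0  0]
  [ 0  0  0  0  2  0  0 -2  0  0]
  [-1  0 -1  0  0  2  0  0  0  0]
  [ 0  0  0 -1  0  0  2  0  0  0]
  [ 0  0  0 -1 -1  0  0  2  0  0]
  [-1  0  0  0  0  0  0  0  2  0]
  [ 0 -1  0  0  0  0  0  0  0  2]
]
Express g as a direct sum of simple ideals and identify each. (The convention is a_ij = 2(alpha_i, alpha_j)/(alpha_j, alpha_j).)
B6 + C4

The diagram associated to this matrix has two connected components: the simple roots {alpha_1, alpha_2, alpha_3, alpha_6, alpha_9, alpha_10} form a chain of 6 nodes with a double edge at one end; the terminal node there is the unique short simple root (B_6), and {alpha_4, alpha_5, alpha_7, alpha_8} form a chain of 4 nodes with a double edge at one end; the terminal node there is the unique long simple root (C_4). A semisimple Lie algebra decomposes uniquely as the direct sum of simple ideals, one per connected component of its Dynkin diagram, so g ≅ B_6 ⊕ C_4 (dimension 78 + 36 = 114).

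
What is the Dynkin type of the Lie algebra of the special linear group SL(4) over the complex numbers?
A_3 (sl(4))

This is sl(4), which has dimension 4^2 - 1 = 15 and rank 4 - 1 = 3 (a Cartan subalgebra is the diagonal traceless matrices). In the classification of classical Lie algebras, the special linear algebra sl(n+1) has type A_n; here n = 3, so the Dynkin diagram is a chain of 3 nodes with single edges (A_3). Hence the type is A_3.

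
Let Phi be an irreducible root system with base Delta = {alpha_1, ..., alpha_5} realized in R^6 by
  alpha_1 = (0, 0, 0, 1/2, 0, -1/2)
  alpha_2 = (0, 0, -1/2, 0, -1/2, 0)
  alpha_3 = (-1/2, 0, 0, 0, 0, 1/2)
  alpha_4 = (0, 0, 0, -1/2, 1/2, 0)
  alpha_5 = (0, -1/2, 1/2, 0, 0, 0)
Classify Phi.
type A_5

Compute the Cartan integers a_ij = 2(alpha_i, alpha_j)/(alpha_j, alpha_j); the resulting 5x5 Cartan matrix is
[[2, 0, -1, -1, 0], [0, 2, 0, -1, -1], [-1, 0, 2, 0, 0], [-1, -1, 0, 2, 0], [0, -1, 0, 0, 2]].
All simple roots have the same length, so the diagram is simply laced. The associated Dynkin diagram is a chain of 5 nodes with single edges (A_5), so the type is A_5 (the algebra sl(6)).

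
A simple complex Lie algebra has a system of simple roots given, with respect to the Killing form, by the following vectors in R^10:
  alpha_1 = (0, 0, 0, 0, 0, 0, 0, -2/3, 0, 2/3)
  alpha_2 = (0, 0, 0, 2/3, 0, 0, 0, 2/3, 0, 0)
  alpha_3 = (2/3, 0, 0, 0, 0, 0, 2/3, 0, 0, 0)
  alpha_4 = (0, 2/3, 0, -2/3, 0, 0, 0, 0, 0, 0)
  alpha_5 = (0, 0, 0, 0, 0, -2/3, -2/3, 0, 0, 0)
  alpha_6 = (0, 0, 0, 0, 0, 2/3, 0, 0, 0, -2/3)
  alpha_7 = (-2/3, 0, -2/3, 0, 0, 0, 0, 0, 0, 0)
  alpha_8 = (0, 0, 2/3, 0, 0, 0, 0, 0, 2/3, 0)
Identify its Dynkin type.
A_8

Compute the Cartan integers a_ij = 2(alpha_i, alpha_j)/(alpha_j, alpha_j); the resulting 8x8 Cartan matrix is
[[2, -1, 0, 0, 0, -1, 0, 0], [-1, 2, 0, -1, 0, 0, 0, 0], [0, 0, 2, 0, -1, 0, -1, 0], [0, -1, 0, 2, 0, 0, 0, 0], [0, 0, -1, 0, 2, -1, 0, 0], [-1, 0, 0, 0, -1, 2, 0, 0], [0, 0, -1, 0, 0, 0, 2, -1], [0, 0, 0, 0, 0, 0, -1, 2]].
All simple roots have the same length, so the diagram is simply laced. The associated Dynkin diagram is a chain of 8 nodes with single edges (A_8), so the type is A_8 (the algebra sl(9)).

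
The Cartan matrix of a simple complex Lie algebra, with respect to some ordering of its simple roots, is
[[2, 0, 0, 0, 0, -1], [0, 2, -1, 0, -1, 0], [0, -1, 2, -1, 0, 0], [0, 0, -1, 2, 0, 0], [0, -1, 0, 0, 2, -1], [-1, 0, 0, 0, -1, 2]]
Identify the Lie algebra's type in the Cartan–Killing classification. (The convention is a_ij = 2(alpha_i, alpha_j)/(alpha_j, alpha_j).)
The matrix has rank 6 with 2's on the diagonal. Reading the off-diagonal entries as Dynkin edges (a single edge where a_ij = a_ji = -1; a double or triple edge where a_ij * a_ji = 2 or 3), the diagram is a chain of 6 nodes with single edges (A_6). One simple-root ordering that puts it in standard form is (alpha_4, alpha_3, alpha_2, alpha_5, alpha_6, alpha_1). So the algebra is type A_6, i.e. sl(7).

type A_6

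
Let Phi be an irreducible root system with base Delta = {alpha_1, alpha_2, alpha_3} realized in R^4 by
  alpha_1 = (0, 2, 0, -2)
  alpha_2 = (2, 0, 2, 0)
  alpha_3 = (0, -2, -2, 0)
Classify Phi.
type A_3

Compute the Cartan integers a_ij = 2(alpha_i, alpha_j)/(alpha_j, alpha_j); the resulting 3x3 Cartan matrix is
[[2, 0, -1], [0, 2, -1], [-1, -1, 2]].
All simple roots have the same length, so the diagram is simply laced. The associated Dynkin diagram is a chain of 3 nodes with single edges (A_3), so the type is A_3 (the algebra sl(4)).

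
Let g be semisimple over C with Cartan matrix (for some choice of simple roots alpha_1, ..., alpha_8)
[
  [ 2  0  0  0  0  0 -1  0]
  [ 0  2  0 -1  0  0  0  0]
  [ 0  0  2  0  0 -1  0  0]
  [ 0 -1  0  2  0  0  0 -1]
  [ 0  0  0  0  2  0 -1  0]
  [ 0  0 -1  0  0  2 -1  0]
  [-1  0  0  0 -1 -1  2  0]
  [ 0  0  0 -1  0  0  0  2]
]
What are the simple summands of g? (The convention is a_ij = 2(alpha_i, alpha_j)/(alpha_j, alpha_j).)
type A_3 + type D_5

The diagram associated to this matrix has two connected components: the simple roots {alpha_2, alpha_4, alpha_8} form a chain of 3 nodes with single edges (A_3), and {alpha_1, alpha_3, alpha_5, alpha_6, alpha_7} form a chain of 3 nodes with a fork of two nodes at one end (D_5). A semisimple Lie algebra decomposes uniquely as the direct sum of simple ideals, one per connected component of its Dynkin diagram, so g ≅ A_3 ⊕ D_5 (dimension 15 + 45 = 60).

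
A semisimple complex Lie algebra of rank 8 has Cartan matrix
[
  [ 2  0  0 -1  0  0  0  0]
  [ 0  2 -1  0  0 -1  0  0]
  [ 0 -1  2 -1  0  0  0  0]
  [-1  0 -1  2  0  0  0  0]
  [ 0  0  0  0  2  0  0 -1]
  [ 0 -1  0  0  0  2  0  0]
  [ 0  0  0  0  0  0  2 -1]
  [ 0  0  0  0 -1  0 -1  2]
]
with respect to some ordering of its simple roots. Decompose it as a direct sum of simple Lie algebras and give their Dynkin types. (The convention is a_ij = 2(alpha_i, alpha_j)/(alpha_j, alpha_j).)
A_3 (sl(4)) + A_5 (sl(6))

The diagram associated to this matrix has two connected components: the simple roots {alpha_5, alpha_7, alpha_8} form a chain of 3 nodes with single edges (A_3), and {alpha_1, alpha_2, alpha_3, alpha_4, alpha_6} form a chain of 5 nodes with single edges (A_5). A semisimple Lie algebra decomposes uniquely as the direct sum of simple ideals, one per connected component of its Dynkin diagram, so g ≅ A_3 ⊕ A_5 (dimension 15 + 35 = 50).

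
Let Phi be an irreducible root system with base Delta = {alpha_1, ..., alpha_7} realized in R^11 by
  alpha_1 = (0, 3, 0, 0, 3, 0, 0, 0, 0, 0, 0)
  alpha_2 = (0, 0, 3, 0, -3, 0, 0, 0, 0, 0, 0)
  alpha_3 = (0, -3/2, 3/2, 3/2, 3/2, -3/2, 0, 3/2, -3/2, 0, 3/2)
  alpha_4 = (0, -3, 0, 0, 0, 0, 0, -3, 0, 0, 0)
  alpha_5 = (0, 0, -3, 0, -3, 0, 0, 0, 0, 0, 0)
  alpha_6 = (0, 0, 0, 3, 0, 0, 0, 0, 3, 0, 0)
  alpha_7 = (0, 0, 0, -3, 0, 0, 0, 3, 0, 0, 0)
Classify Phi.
Compute the Cartan integers a_ij = 2(alpha_i, alpha_j)/(alpha_j, alpha_j); the resulting 7x7 Cartan matrix is
[[2, -1, 0, -1, -1, 0, 0], [-1, 2, 0, 0, 0, 0, 0], [0, 0, 2, 0, -1, 0, 0], [-1, 0, 0, 2, 0, 0, -1], [-1, 0, -1, 0, 2, 0, 0], [0, 0, 0, 0, 0, 2, -1], [0, 0, 0, -1, 0, -1, 2]].
All simple roots have the same length, so the diagram is simply laced. The associated Dynkin diagram is a chain of 6 nodes with one extra node attached to the third node from one end (E_7), so the type is E_7.

E7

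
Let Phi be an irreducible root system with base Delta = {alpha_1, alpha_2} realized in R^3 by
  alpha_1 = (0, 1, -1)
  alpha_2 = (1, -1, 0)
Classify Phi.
A2

Compute the Cartan integers a_ij = 2(alpha_i, alpha_j)/(alpha_j, alpha_j); the resulting 2x2 Cartan matrix is
[[2, -1], [-1, 2]].
All simple roots have the same length, so the diagram is simply laced. The associated Dynkin diagram is a chain of 2 nodes with single edges (A_2), so the type is A_2 (the algebra sl(3)).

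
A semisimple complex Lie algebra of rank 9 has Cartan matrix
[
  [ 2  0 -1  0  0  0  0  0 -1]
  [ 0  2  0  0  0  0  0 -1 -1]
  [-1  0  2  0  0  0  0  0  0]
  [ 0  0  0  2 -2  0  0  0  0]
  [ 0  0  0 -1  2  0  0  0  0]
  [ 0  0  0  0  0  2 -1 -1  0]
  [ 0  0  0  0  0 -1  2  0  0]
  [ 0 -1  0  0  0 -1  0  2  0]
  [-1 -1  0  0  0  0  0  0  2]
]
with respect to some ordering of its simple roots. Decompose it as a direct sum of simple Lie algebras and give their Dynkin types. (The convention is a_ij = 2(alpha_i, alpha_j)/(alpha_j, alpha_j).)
A7 + B2

The diagram associated to this matrix has two connected components: the simple roots {alpha_1, alpha_2, alpha_3, alpha_6, alpha_7, alpha_8, alpha_9} form a chain of 7 nodes with single edges (A_7), and {alpha_4, alpha_5} form a chain of 2 nodes with a double edge at one end; the terminal node there is the unique short simple root (B_2). A semisimple Lie algebra decomposes uniquely as the direct sum of simple ideals, one per connected component of its Dynkin diagram, so g ≅ A_7 ⊕ B_2 (dimension 63 + 10 = 73).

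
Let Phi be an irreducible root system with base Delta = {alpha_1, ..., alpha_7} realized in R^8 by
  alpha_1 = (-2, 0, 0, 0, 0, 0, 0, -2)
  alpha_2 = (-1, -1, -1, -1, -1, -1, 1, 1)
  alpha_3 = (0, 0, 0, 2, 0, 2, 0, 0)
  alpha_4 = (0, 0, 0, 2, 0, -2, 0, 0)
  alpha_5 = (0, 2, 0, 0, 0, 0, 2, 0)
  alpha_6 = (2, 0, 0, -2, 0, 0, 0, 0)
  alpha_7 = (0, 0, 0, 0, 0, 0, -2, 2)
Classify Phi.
Compute the Cartan integers a_ij = 2(alpha_i, alpha_j)/(alpha_j, alpha_j); the resulting 7x7 Cartan matrix is
[[2, 0, 0, 0, 0, -1, -1], [0, 2, -1, 0, 0, 0, 0], [0, -1, 2, 0, 0, -1, 0], [0, 0, 0, 2, 0, -1, 0], [0, 0, 0, 0, 2, 0, -1], [-1, 0, -1, -1, 0, 2, 0], [-1, 0, 0, 0, -1, 0, 2]].
All simple roots have the same length, so the diagram is simply laced. The associated Dynkin diagram is a chain of 6 nodes with one extra node attached to the third node from one end (E_7), so the type is E_7.

E_7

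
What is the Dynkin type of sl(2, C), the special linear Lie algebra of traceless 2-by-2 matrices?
This is sl(2), which has dimension 2^2 - 1 = 3 and rank 2 - 1 = 1 (a Cartan subalgebra is the diagonal traceless matrices). In the classification of classical Lie algebras, the special linear algebra sl(n+1) has type A_n; here n = 1, so the Dynkin diagram is a chain of 1 nodes with single edges (A_1). Hence the type is A_1.

A_1 (sl(2))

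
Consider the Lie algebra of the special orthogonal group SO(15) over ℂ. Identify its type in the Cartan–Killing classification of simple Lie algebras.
This is so(15) with 15 odd, which has dimension 15(15-1)/2 = 105 and rank (15-1)/2 = 7. In the classification of classical Lie algebras, the orthogonal algebra so(2n+1) in an odd number of variables has type B_n; here n = 7, so the Dynkin diagram is a chain of 7 nodes with a double edge at one end; the terminal node there is the unique short simple root (B_7). Hence the type is B_7.

B_7 (so(15))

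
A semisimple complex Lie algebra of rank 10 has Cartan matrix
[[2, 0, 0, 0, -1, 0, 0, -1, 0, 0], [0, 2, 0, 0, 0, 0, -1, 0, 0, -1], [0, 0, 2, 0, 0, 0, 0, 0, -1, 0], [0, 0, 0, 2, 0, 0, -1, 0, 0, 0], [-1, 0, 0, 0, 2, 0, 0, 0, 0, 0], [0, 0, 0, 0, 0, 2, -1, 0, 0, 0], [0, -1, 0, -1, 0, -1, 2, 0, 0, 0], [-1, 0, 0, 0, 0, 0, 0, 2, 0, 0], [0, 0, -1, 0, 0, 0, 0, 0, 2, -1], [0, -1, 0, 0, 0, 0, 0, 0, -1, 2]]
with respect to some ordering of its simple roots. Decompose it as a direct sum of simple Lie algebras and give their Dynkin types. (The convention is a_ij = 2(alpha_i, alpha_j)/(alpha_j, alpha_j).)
A_3 ⊕ D_7

The diagram associated to this matrix has two connected components: the simple roots {alpha_1, alpha_5, alpha_8} form a chain of 3 nodes with single edges (A_3), and {alpha_2, alpha_3, alpha_4, alpha_6, alpha_7, alpha_9, alpha_10} form a chain of 5 nodes with a fork of two nodes at one end (D_7). A semisimple Lie algebra decomposes uniquely as the direct sum of simple ideals, one per connected component of its Dynkin diagram, so g ≅ A_3 ⊕ D_7 (dimension 15 + 91 = 106).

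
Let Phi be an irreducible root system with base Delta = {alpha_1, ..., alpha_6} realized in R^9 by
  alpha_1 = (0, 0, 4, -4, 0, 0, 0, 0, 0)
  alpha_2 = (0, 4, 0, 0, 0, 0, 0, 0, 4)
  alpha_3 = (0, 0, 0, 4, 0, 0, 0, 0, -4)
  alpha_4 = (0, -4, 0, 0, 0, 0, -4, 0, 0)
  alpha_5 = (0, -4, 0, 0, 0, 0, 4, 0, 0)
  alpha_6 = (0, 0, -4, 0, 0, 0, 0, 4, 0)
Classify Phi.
D_6 (so(12))

Compute the Cartan integers a_ij = 2(alpha_i, alpha_j)/(alpha_j, alpha_j); the resulting 6x6 Cartan matrix is
[[2, 0, -1, 0, 0, -1], [0, 2, -1, -1, -1, 0], [-1, -1, 2, 0, 0, 0], [0, -1, 0, 2, 0, 0], [0, -1, 0, 0, 2, 0], [-1, 0, 0, 0, 0, 2]].
All simple roots have the same length, so the diagram is simply laced. The associated Dynkin diagram is a chain of 4 nodes with a fork of two nodes at one end (D_6), so the type is D_6 (the algebra so(12)).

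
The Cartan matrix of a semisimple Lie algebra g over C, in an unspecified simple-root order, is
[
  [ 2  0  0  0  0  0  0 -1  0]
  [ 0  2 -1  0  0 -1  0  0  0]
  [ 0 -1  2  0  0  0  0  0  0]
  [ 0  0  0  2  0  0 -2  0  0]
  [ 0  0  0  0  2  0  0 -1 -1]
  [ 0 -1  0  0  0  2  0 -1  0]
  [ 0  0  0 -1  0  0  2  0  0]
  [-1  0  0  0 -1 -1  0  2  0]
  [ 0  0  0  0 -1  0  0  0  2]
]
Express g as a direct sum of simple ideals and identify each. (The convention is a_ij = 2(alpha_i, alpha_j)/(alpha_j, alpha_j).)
B_2 + E_7

The diagram associated to this matrix has two connected components: the simple roots {alpha_4, alpha_7} form a chain of 2 nodes with a double edge at one end; the terminal node there is the unique short simple root (B_2), and {alpha_1, alpha_2, alpha_3, alpha_5, alpha_6, alpha_8, alpha_9} form a chain of 6 nodes with one extra node attached to the third node from one end (E_7). A semisimple Lie algebra decomposes uniquely as the direct sum of simple ideals, one per connected component of its Dynkin diagram, so g ≅ B_2 ⊕ E_7 (dimension 10 + 133 = 143).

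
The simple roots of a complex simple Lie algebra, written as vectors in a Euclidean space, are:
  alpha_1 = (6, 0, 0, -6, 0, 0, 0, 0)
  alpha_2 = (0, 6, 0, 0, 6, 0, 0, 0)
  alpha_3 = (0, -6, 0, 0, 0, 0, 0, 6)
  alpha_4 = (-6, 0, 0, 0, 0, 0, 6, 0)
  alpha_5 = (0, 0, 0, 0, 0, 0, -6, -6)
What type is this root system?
Compute the Cartan integers a_ij = 2(alpha_i, alpha_j)/(alpha_j, alpha_j); the resulting 5x5 Cartan matrix is
[[2, 0, 0, -1, 0], [0, 2, -1, 0, 0], [0, -1, 2, 0, -1], [-1, 0, 0, 2, -1], [0, 0, -1, -1, 2]].
All simple roots have the same length, so the diagram is simply laced. The associated Dynkin diagram is a chain of 5 nodes with single edges (A_5), so the type is A_5 (the algebra sl(6)).

A5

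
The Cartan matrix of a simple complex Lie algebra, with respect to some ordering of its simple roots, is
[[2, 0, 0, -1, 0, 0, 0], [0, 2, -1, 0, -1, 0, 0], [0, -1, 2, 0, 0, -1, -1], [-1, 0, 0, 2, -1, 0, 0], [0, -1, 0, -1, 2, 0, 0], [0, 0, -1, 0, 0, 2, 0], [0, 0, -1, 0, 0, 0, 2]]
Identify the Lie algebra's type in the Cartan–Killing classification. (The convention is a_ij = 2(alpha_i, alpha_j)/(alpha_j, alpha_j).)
D_7 (so(14))

The matrix has rank 7 with 2's on the diagonal. Reading the off-diagonal entries as Dynkin edges (a single edge where a_ij = a_ji = -1; a double or triple edge where a_ij * a_ji = 2 or 3), the diagram is a chain of 5 nodes with a fork of two nodes at one end (D_7). One simple-root ordering that puts it in standard form is (alpha_1, alpha_4, alpha_5, alpha_2, alpha_3, alpha_6, alpha_7). So the algebra is type D_7, i.e. so(14).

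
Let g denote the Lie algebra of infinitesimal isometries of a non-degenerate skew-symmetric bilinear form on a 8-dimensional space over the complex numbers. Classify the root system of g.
This is sp(8), which has dimension 8(8+1)/2 = 36 and rank 8/2 = 4. In the classification of classical Lie algebras, the symplectic algebra sp(2n) has type C_n; here n = 4, so the Dynkin diagram is a chain of 4 nodes with a double edge at one end; the terminal node there is the unique long simple root (C_4). Hence the type is C_4.

C_4 (sp(8))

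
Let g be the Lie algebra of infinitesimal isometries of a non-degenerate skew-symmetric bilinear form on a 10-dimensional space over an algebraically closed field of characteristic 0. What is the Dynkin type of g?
This is sp(10), which has dimension 10(10+1)/2 = 55 and rank 10/2 = 5. In the classification of classical Lie algebras, the symplectic algebra sp(2n) has type C_n; here n = 5, so the Dynkin diagram is a chain of 5 nodes with a double edge at one end; the terminal node there is the unique long simple root (C_5). Hence the type is C_5.

type C_5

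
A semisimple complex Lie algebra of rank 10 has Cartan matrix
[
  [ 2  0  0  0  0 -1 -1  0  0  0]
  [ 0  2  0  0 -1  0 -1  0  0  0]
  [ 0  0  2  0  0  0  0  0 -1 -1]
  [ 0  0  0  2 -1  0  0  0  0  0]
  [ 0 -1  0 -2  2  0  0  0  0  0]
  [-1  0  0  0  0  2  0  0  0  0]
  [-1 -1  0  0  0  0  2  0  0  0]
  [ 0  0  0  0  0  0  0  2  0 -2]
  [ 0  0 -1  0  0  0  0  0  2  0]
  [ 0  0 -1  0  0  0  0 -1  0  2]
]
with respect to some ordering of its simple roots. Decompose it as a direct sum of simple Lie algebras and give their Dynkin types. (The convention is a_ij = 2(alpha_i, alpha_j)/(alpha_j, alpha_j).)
The diagram associated to this matrix has two connected components: the simple roots {alpha_1, alpha_2, alpha_4, alpha_5, alpha_6, alpha_7} form a chain of 6 nodes with a double edge at one end; the terminal node there is the unique short simple root (B_6), and {alpha_3, alpha_8, alpha_9, alpha_10} form a chain of 4 nodes with a double edge at one end; the terminal node there is the unique long simple root (C_4). A semisimple Lie algebra decomposes uniquely as the direct sum of simple ideals, one per connected component of its Dynkin diagram, so g ≅ B_6 ⊕ C_4 (dimension 78 + 36 = 114).

B6 ⊕ C4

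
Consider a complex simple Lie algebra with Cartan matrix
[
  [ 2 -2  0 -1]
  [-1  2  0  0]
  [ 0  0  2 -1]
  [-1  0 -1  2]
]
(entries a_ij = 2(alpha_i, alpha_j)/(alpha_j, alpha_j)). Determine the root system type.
B4

The matrix has rank 4 with 2's on the diagonal. Reading the off-diagonal entries as Dynkin edges (a single edge where a_ij = a_ji = -1; a double or triple edge where a_ij * a_ji = 2 or 3), the diagram is a chain of 4 nodes with a double edge at one end; the terminal node there is the unique short simple root (B_4). One simple-root ordering that puts it in standard form is (alpha_3, alpha_4, alpha_1, alpha_2). So the algebra is type B_4, i.e. so(9).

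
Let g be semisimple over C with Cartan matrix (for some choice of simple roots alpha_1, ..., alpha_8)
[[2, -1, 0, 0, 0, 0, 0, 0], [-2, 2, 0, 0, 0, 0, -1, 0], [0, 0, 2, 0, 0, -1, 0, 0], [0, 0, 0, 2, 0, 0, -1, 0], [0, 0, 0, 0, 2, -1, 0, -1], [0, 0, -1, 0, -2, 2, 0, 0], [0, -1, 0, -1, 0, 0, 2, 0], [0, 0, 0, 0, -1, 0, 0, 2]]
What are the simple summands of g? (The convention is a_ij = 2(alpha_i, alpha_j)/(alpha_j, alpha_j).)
The diagram associated to this matrix has two connected components: the simple roots {alpha_1, alpha_2, alpha_4, alpha_7} form a chain of 4 nodes with a double edge at one end; the terminal node there is the unique short simple root (B_4), and {alpha_3, alpha_5, alpha_6, alpha_8} form a chain of 4 nodes with a double edge between the middle two (F_4). A semisimple Lie algebra decomposes uniquely as the direct sum of simple ideals, one per connected component of its Dynkin diagram, so g ≅ B_4 ⊕ F_4 (dimension 36 + 52 = 88).

type B_4 + type F_4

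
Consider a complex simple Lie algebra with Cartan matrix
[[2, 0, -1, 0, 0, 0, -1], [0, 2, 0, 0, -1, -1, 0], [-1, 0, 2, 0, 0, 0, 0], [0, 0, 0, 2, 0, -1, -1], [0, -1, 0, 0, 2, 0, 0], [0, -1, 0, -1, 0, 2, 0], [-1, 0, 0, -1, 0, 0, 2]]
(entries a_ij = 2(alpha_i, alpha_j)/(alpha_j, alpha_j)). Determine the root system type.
A_7 (sl(8))

The matrix has rank 7 with 2's on the diagonal. Reading the off-diagonal entries as Dynkin edges (a single edge where a_ij = a_ji = -1; a double or triple edge where a_ij * a_ji = 2 or 3), the diagram is a chain of 7 nodes with single edges (A_7). One simple-root ordering that puts it in standard form is (alpha_3, alpha_1, alpha_7, alpha_4, alpha_6, alpha_2, alpha_5). So the algebra is type A_7, i.e. sl(8).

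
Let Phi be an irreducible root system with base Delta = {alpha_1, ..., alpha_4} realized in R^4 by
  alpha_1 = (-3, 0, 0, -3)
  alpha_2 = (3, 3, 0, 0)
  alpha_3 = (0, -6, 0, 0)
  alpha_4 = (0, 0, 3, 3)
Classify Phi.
type C_4

Compute the Cartan integers a_ij = 2(alpha_i, alpha_j)/(alpha_j, alpha_j); the resulting 4x4 Cartan matrix is
[[2, -1, 0, -1], [-1, 2, -1, 0], [0, -2, 2, 0], [-1, 0, 0, 2]].
The roots have two lengths (squared-length ratio 2:1); the short ones are alpha_{1,2,4}. The associated Dynkin diagram is a chain of 4 nodes with a double edge at one end; the terminal node there is the unique long simple root (C_4), so the type is C_4 (the algebra sp(8)).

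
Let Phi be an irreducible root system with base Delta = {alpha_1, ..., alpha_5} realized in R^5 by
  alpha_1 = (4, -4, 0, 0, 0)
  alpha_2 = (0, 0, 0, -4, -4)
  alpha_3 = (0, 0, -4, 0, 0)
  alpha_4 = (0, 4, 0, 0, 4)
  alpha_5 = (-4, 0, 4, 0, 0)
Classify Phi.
B_5

Compute the Cartan integers a_ij = 2(alpha_i, alpha_j)/(alpha_j, alpha_j); the resulting 5x5 Cartan matrix is
[[2, 0, 0, -1, -1], [0, 2, 0, -1, 0], [0, 0, 2, 0, -1], [-1, -1, 0, 2, 0], [-1, 0, -2, 0, 2]].
The roots have two lengths (squared-length ratio 2:1); the short ones are alpha_{3}. The associated Dynkin diagram is a chain of 5 nodes with a double edge at one end; the terminal node there is the unique short simple root (B_5), so the type is B_5 (the algebra so(11)).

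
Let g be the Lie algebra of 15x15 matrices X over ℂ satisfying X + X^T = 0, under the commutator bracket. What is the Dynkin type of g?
This is so(15) with 15 odd, which has dimension 15(15-1)/2 = 105 and rank (15-1)/2 = 7. In the classification of classical Lie algebras, the orthogonal algebra so(2n+1) in an odd number of variables has type B_n; here n = 7, so the Dynkin diagram is a chain of 7 nodes with a double edge at one end; the terminal node there is the unique short simple root (B_7). Hence the type is B_7.

type B_7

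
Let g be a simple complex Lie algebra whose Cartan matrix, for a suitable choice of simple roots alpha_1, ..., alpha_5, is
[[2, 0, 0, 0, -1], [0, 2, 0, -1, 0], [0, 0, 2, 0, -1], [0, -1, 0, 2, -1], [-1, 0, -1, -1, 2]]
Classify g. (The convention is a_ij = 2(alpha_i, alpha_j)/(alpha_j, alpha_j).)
D_5 (so(10))

The matrix has rank 5 with 2's on the diagonal. Reading the off-diagonal entries as Dynkin edges (a single edge where a_ij = a_ji = -1; a double or triple edge where a_ij * a_ji = 2 or 3), the diagram is a chain of 3 nodes with a fork of two nodes at one end (D_5). One simple-root ordering that puts it in standard form is (alpha_2, alpha_4, alpha_5, alpha_1, alpha_3). So the algebra is type D_5, i.e. so(10).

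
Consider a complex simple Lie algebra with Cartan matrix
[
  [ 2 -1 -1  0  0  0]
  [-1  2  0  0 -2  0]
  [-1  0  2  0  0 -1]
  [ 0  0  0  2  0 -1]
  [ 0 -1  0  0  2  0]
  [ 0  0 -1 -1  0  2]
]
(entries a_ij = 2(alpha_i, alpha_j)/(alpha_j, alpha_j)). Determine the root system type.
B_6

The matrix has rank 6 with 2's on the diagonal. Reading the off-diagonal entries as Dynkin edges (a single edge where a_ij = a_ji = -1; a double or triple edge where a_ij * a_ji = 2 or 3), the diagram is a chain of 6 nodes with a double edge at one end; the terminal node there is the unique short simple root (B_6). One simple-root ordering that puts it in standard form is (alpha_4, alpha_6, alpha_3, alpha_1, alpha_2, alpha_5). So the algebra is type B_6, i.e. so(13).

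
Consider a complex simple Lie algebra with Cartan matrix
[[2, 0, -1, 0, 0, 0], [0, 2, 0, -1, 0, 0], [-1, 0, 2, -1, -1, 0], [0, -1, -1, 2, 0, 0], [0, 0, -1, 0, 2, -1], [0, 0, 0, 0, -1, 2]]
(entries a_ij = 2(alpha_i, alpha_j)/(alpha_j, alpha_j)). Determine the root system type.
The matrix has rank 6 with 2's on the diagonal. Reading the off-diagonal entries as Dynkin edges (a single edge where a_ij = a_ji = -1; a double or triple edge where a_ij * a_ji = 2 or 3), the diagram is a chain of 5 nodes with one extra node attached to the third node from one end (E_6). One simple-root ordering that puts it in standard form is (alpha_2, alpha_1, alpha_4, alpha_3, alpha_5, alpha_6). So the algebra is type E_6.

type E_6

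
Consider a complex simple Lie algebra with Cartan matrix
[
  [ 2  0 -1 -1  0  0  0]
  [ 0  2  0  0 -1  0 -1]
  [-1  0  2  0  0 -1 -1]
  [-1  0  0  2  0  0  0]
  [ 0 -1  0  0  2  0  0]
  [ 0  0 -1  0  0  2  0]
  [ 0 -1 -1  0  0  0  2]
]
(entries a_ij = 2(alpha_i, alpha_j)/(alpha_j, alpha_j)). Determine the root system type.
type E_7

The matrix has rank 7 with 2's on the diagonal. Reading the off-diagonal entries as Dynkin edges (a single edge where a_ij = a_ji = -1; a double or triple edge where a_ij * a_ji = 2 or 3), the diagram is a chain of 6 nodes with one extra node attached to the third node from one end (E_7). One simple-root ordering that puts it in standard form is (alpha_4, alpha_6, alpha_1, alpha_3, alpha_7, alpha_2, alpha_5). So the algebra is type E_7.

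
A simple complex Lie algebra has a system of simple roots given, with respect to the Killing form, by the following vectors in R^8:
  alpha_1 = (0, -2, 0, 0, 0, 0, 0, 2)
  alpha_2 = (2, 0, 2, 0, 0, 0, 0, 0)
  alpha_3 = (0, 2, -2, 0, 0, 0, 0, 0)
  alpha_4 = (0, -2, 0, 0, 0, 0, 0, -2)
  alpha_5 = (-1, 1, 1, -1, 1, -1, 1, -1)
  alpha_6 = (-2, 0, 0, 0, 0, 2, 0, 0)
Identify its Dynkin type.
E_6

Compute the Cartan integers a_ij = 2(alpha_i, alpha_j)/(alpha_j, alpha_j); the resulting 6x6 Cartan matrix is
[[2, 0, -1, 0, -1, 0], [0, 2, -1, 0, 0, -1], [-1, -1, 2, -1, 0, 0], [0, 0, -1, 2, 0, 0], [-1, 0, 0, 0, 2, 0], [0, -1, 0, 0, 0, 2]].
All simple roots have the same length, so the diagram is simply laced. The associated Dynkin diagram is a chain of 5 nodes with one extra node attached to the third node from one end (E_6), so the type is E_6.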